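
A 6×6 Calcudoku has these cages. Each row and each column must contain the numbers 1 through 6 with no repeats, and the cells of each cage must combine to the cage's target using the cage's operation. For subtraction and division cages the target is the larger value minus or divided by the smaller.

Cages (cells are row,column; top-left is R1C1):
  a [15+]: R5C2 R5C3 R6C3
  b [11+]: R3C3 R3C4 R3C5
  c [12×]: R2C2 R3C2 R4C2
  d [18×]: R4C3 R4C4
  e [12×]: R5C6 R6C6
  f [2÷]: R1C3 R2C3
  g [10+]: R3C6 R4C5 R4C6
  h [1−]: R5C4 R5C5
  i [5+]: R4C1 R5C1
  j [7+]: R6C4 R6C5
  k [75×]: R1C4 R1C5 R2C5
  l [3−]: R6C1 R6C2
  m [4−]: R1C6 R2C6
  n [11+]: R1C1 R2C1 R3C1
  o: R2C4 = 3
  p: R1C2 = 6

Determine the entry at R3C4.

4

P is a freebie; hence R1C2 = 6.
Cage k needs product 75, so R1C4 = 5.
Cage k needs product 75, which forces R1C5 = 3.
Cage o is given, leaving R2C4 = 3.
Cage k needs product 75, so R2C5 = 5.
Column 4 already has 3; hence R4C4 = 6.
Cage m needs two cells with difference 4, leaving R1C6 = 2.
Cage m's pair has difference 4, so R2C6 = 6.
Row 4 now contains 6, leaving R4C3 = 3.
Cage j needs two cells with sum 7, which forces R6C4 = 1.
Cage j's pair has sum 7; hence R6C5 = 6.
The two cells of cage f must have quotient 2, leaving R2C3 = 2.
Cage c needs product 12, which forces R3C2 = 3.
Cage a has sum 15, so R5C3 = 6.
1 is placed in column 4, leaving R5C4 = 2.
The two cells of cage h must have difference 1, which forces R5C5 = 1.
Cage n needs sum 11, leaving R3C1 = 6.
6 is placed in column 3; hence R3C3 = 5.
Column 4 already has 2, leaving R3C4 = 4.
Cage b needs sum 11, leaving R3C5 = 2.
Row 3 already has 5; hence R3C6 = 1.
The 3 cells of cage g must have sum 10; hence R4C5 = 4.
Column 6 already has 1, which forces R4C6 = 5.
Column 3 now contains 5, leaving R6C3 = 4.
Row 6 already has 4, which forces R6C6 = 3.
4 is placed in column 3; hence R1C3 = 1.
Cage c needs product 12, which forces R2C2 = 4.
Row 4 now contains 4, leaving R4C2 = 1.
Cage a needs sum 15, leaving R5C2 = 5.
Column 6 already has 3, which forces R5C6 = 4.
Column 2 already has 5; hence R6C2 = 2.
Row 1 already has 1, leaving R1C1 = 4.
4 is placed in row 2, which forces R2C1 = 1.
Row 4 now contains 1; hence R4C1 = 2.
Row 5 already has 4, so R5C1 = 3.
2 is placed in row 6, which forces R6C1 = 5.
Filled in: 4 6 1 5 3 2 / 1 4 2 3 5 6 / 6 3 5 4 2 1 / 2 1 3 6 4 5 / 3 5 6 2 1 4 / 5 2 4 1 6 3.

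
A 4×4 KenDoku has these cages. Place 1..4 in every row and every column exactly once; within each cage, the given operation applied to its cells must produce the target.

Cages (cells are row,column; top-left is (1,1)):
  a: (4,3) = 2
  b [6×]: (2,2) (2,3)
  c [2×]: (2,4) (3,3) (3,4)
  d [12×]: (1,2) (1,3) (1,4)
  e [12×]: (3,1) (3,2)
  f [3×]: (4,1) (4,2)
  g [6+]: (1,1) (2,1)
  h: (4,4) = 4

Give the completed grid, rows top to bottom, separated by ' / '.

Cage c needs product 2, leaving (2,4) = 1.
Cage c needs product 2, so (3,3) = 1.
Cage c has product 2, so (3,4) = 2.
A is a freebie, leaving (4,3) = 2.
Cage h is a single given cell; hence (4,4) = 4.
Cage d has product 12, which forces (1,2) = 1.
The 3 cells of cage d must have product 12, so (1,3) = 4.
Column 4 now contains 4, which forces (1,4) = 3.
Cage b's pair has product 6, which forces (2,2) = 2.
2 is placed in column 3; hence (2,3) = 3.
1 is placed in column 2, so (4,2) = 3.
4 is placed in row 1, leaving (1,1) = 2.
Row 2 already has 2, which forces (2,1) = 4.
Cage e's pair has product 12; hence (3,1) = 3.
Column 2 already has 3; hence (3,2) = 4.
Row 4 already has 3; hence (4,1) = 1.

2 1 4 3 / 4 2 3 1 / 3 4 1 2 / 1 3 2 4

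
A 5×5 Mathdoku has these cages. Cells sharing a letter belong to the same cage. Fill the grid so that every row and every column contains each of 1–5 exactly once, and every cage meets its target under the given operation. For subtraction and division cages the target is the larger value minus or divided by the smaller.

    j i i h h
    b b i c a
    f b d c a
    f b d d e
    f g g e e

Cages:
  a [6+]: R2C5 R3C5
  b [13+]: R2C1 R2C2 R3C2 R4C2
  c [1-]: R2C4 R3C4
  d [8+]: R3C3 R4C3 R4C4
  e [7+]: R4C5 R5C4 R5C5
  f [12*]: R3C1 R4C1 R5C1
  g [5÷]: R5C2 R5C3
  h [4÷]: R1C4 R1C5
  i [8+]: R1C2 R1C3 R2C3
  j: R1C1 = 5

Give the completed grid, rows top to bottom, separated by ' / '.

Cage j is a single given cell; hence R1C1 = 5.
The only place for 2 in column 1 is R2C1.
The only place for 3 in column 2 is R1C2.
Row 1 needs a 2, and only R1C3 is open for it.
The 3 cells of cage i must have sum 8, leaving R2C3 = 3.
Column 2 needs a 1, and only R5C2 is open for it.
1 is placed in row 5; hence R5C3 = 5.
Cage d has sum 8; hence R4C4 = 3.
Row 3 needs a 3, and only R3C1 is open for it.
The 3 cells of cage f must have product 12, leaving R4C1 = 1.
1 is placed in row 4, which forces R4C3 = 4.
1 is placed in row 4, which forces R4C5 = 2.
3 is placed in column 1, leaving R5C1 = 4.
Row 5 already has 4; hence R5C4 = 2.
Row 5 already has 4, which forces R5C5 = 3.
Cage b has sum 13; hence R2C2 = 4.
Row 2 already has 4, leaving R2C4 = 5.
Row 2 now contains 5, so R2C5 = 1.
Cage b has sum 13, so R3C2 = 2.
Column 3 now contains 4, leaving R3C3 = 1.
5 is placed in column 4, which forces R3C4 = 4.
Column 5 already has 1, leaving R3C5 = 5.
Row 4 now contains 2, leaving R4C2 = 5.
Column 4 already has 4; hence R1C4 = 1.
Column 5 already has 1, so R1C5 = 4.

5 3 2 1 4 / 2 4 3 5 1 / 3 2 1 4 5 / 1 5 4 3 2 / 4 1 5 2 3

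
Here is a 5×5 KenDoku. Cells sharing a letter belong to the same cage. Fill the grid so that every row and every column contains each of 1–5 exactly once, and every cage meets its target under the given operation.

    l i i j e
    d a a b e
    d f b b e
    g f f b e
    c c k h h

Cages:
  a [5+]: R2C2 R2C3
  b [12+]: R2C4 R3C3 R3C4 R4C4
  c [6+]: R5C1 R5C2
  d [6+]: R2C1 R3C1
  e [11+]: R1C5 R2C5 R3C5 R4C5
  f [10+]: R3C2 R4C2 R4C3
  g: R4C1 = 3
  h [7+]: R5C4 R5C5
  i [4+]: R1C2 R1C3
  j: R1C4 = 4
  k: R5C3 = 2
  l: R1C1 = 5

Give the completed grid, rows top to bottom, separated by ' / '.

Cage l is given, which forces R1C1 = 5.
Cage j is a single given cell, leaving R1C4 = 4.
Cage g is given, which forces R4C1 = 3.
Cage k is given, so R5C3 = 2.
Cage c needs two cells with sum 6, which forces R5C1 = 1.
The two cells of cage c must have sum 6; hence R5C2 = 5.
The two cells of cage h must have sum 7; hence R5C4 = 3.
The two cells of cage h must have sum 7, leaving R5C5 = 4.
Cage b has sum 12, so R3C3 = 4.
Column 3 now contains 4, which forces R4C3 = 5.
Cage d's pair has sum 6, which forces R2C1 = 4.
4 is placed in row 2; hence R2C2 = 2.
Row 3 now contains 4; hence R3C1 = 2.
Column 2 now contains 2; hence R4C2 = 4.
The two cells of cage a must have sum 5, so R2C3 = 3.
The 3 cells of cage f must have sum 10, which forces R3C2 = 1.
Row 3 now contains 1, which forces R3C4 = 5.
Row 3 already has 5, leaving R3C5 = 3.
Cage b needs sum 12; hence R4C4 = 2.
Row 4 now contains 2, which forces R4C5 = 1.
Column 2 now contains 1, so R1C2 = 3.
Column 3 already has 3, so R1C3 = 1.
Column 5 already has 1, so R1C5 = 2.
5 is placed in column 4, which forces R2C4 = 1.
Column 5 already has 1, which forces R2C5 = 5.

5 3 1 4 2 / 4 2 3 1 5 / 2 1 4 5 3 / 3 4 5 2 1 / 1 5 2 3 4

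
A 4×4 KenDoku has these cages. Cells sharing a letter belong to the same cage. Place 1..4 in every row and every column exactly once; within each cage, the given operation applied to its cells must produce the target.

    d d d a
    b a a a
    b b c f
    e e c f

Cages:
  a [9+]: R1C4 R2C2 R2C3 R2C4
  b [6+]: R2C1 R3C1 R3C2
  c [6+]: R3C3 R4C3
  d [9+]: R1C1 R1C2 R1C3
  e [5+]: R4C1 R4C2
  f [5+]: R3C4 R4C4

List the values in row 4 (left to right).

Row 1 needs a 1, and only R1C4 is open for it.
The only place for 2 in row 2 is R2C1.
Row 3 needs a 4, and only R3C3 is open for it.
Column 3 already has 4, leaving R4C3 = 2.
2 is placed in row 4; hence R4C4 = 3.
Cage d has sum 9, so R1C1 = 4.
Cage d needs sum 9, which forces R1C2 = 2.
2 is placed in column 3, leaving R1C3 = 3.
Column 3 already has 3, which forces R2C3 = 1.
3 is placed in column 4, leaving R2C4 = 4.
3 is placed in column 4, so R3C4 = 2.
Column 1 already has 4; hence R4C1 = 1.
Row 4 already has 1, so R4C2 = 4.
1 is placed in row 2; hence R2C2 = 3.
1 is placed in column 1, which forces R3C1 = 3.
Cage b has sum 6, which forces R3C2 = 1.
Completed grid: 4 2 3 1 / 2 3 1 4 / 3 1 4 2 / 1 4 2 3.

1 4 2 3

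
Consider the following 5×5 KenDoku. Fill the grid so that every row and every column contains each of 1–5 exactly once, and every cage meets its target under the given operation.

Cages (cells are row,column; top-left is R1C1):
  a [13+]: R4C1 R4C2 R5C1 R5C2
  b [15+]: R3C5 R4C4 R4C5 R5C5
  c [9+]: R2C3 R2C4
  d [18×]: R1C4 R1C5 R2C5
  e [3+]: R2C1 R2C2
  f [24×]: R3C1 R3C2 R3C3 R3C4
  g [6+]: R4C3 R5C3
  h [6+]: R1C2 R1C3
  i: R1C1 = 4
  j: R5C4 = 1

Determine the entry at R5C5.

4

Cage i is a single given cell; hence R1C1 = 4.
The 3 cells of cage d must have product 18; hence R1C4 = 3.
Cage d has product 18, so R1C5 = 2.
Cage d needs product 18; hence R2C5 = 3.
Cage j is a single given cell, leaving R5C4 = 1.
Cage b has sum 15, which forces R4C4 = 5.
Cage c needs two cells with sum 9, so R2C3 = 5.
5 is placed in column 4, so R2C4 = 4.
Column 4 already has 4, leaving R3C4 = 2.
Cage h needs two cells with sum 6, so R1C2 = 5.
5 is placed in column 3; hence R1C3 = 1.
Cage a has sum 13, which forces R5C1 = 5.
Row 5 already has 5; hence R5C5 = 4.
The 4 cells of cage b must have sum 15; hence R3C5 = 5.
The two cells of cage g must have sum 6, which forces R4C3 = 4.
Column 5 now contains 4, which forces R4C5 = 1.
Row 5 now contains 4; hence R5C3 = 2.
The 4 cells of cage f must have product 24, so R3C1 = 1.
The 4 cells of cage f must have product 24, leaving R3C2 = 4.
Column 3 already has 4; hence R3C3 = 3.
Cage a has sum 13; hence R4C1 = 3.
4 is placed in row 4, which forces R4C2 = 2.
Row 5 now contains 2, which forces R5C2 = 3.
1 is placed in column 1, so R2C1 = 2.
2 is placed in column 2; hence R2C2 = 1.
The full grid is 4 5 1 3 2 / 2 1 5 4 3 / 1 4 3 2 5 / 3 2 4 5 1 / 5 3 2 1 4.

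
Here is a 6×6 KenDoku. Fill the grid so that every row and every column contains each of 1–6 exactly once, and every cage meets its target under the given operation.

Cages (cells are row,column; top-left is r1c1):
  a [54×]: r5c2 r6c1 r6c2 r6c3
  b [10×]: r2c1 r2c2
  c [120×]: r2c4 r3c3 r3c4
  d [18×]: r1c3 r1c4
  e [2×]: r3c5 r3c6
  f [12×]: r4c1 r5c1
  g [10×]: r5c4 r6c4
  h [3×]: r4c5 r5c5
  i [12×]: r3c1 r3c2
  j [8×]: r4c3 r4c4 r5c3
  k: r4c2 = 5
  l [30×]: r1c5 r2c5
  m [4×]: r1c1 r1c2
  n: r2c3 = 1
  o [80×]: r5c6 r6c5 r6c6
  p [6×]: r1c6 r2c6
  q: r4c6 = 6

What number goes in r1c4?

N is a freebie, so r2c3 = 1.
K is a freebie; hence r4c2 = 5.
Cage q is a single given cell, so r4c6 = 6.
Cage a needs product 54, leaving r5c2 = 3.
3 is placed in row 5, leaving r5c5 = 1.
Cage o needs product 80, so r5c6 = 4.
The 3 cells of cage o must have product 80; hence r6c5 = 4.
Cage o has product 80, so r6c6 = 5.
Cage b needs two cells with product 10, which forces r2c1 = 5.
Column 2 already has 5, so r2c2 = 2.
Row 2 already has 5, so r2c5 = 6.
Row 2 already has 2, leaving r2c6 = 3.
Column 5 already has 1; hence r3c5 = 2.
Cage e needs two cells with product 2, so r3c6 = 1.
Cage f needs two cells with product 12, leaving r4c1 = 2.
Cage j needs product 8, so r4c3 = 4.
Cage j needs product 8, so r4c4 = 1.
Column 5 already has 1, leaving r4c5 = 3.
Cage f's pair has product 12, so r5c1 = 6.
Row 5 now contains 4, so r5c3 = 2.
Cage g's pair has product 10, which forces r5c4 = 5.
Row 6 already has 5, leaving r6c4 = 2.
Column 5 now contains 6, leaving r1c5 = 5.
3 is placed in column 6, which forces r1c6 = 2.
Row 2 now contains 6; hence r2c4 = 4.
Column 1 now contains 6, so r3c1 = 3.
Cage i needs two cells with product 12; hence r3c2 = 4.
Cage c has product 120, leaving r3c3 = 5.
Cage c needs product 120, which forces r3c4 = 6.
3 is placed in column 1, so r6c1 = 1.
Row 6 already has 1; hence r6c2 = 6.
Row 6 already has 6; hence r6c3 = 3.
1 is placed in column 1; hence r1c1 = 4.
Column 2 now contains 4; hence r1c2 = 1.
Column 3 already has 3, which forces r1c3 = 6.
6 is placed in column 4; hence r1c4 = 3.
Filled in: 4 1 6 3 5 2 / 5 2 1 4 6 3 / 3 4 5 6 2 1 / 2 5 4 1 3 6 / 6 3 2 5 1 4 / 1 6 3 2 4 5.

3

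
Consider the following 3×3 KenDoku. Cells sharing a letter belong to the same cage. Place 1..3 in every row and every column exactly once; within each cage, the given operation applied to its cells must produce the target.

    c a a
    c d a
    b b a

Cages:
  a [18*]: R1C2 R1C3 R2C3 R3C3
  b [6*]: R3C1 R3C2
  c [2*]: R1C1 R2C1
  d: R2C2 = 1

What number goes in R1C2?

Cage a has product 18; hence R1C2 = 3.
Cage d is a single given cell, which forces R2C2 = 1.
3 is placed in column 2, so R3C2 = 2.
Cage c's pair has product 2; hence R1C1 = 1.
Row 1 already has 1, which forces R1C3 = 2.
Row 2 now contains 1, so R2C1 = 2.
2 is placed in column 3; hence R2C3 = 3.
Row 3 already has 2, which forces R3C1 = 3.
Column 3 now contains 3, which forces R3C3 = 1.
The full grid is 1 3 2 / 2 1 3 / 3 2 1.

3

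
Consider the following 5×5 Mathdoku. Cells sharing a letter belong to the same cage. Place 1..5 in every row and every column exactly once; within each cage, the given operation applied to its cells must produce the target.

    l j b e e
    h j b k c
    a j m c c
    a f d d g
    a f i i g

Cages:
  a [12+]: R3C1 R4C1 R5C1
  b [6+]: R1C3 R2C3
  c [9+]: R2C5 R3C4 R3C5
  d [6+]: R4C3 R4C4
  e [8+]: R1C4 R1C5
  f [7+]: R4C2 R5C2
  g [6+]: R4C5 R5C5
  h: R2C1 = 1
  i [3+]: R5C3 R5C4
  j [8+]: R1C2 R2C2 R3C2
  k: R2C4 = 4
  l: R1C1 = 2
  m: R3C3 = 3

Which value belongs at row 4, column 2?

L is a freebie, leaving R1C1 = 2.
H is a freebie, so R2C1 = 1.
Cage k is given, so R2C4 = 4.
M is a freebie; hence R3C3 = 3.
The only place for 3 in column 4 is R1C4.
Row 1 already has 3, which forces R1C5 = 5.
Cage c needs sum 9, which forces R2C5 = 3.
The 3 cells of cage j must have sum 8, leaving R1C2 = 1.
Row 1 now contains 1, leaving R1C3 = 4.
Cage b needs two cells with sum 6, leaving R2C3 = 2.
2 is placed in column 3; hence R5C3 = 1.
Row 5 now contains 1, which forces R5C4 = 2.
Row 5 now contains 2; hence R5C5 = 4.
2 is placed in row 2, so R2C2 = 5.
Cage j needs sum 8, so R3C2 = 2.
2 is placed in column 4, leaving R3C4 = 5.
Column 5 now contains 4, leaving R3C5 = 1.
2 is placed in column 2, leaving R4C2 = 4.
Column 3 already has 1, so R4C3 = 5.
The two cells of cage d must have sum 6, so R4C4 = 1.
Column 5 now contains 4; hence R4C5 = 2.
Column 2 already has 5, which forces R5C2 = 3.
Row 3 now contains 5, so R3C1 = 4.
5 is placed in row 4, so R4C1 = 3.
Row 5 already has 3, leaving R5C1 = 5.
Completed grid: 2 1 4 3 5 / 1 5 2 4 3 / 4 2 3 5 1 / 3 4 5 1 2 / 5 3 1 2 4.

4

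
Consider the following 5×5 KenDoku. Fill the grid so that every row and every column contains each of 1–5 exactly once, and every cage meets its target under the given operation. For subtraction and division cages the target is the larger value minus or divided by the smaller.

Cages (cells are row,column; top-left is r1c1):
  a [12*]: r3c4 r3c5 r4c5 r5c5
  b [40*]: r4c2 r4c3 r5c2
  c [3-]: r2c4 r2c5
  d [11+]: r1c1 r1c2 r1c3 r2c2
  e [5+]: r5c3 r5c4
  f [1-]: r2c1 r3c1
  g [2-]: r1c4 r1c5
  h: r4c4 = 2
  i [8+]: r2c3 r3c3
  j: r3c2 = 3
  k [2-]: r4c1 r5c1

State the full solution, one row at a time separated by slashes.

J is a freebie; hence r3c2 = 3.
Row 3 already has 3, so r3c3 = 5.
Cage h is a single given cell; hence r4c4 = 2.
5 is placed in column 3; hence r2c3 = 3.
2 is placed in column 4; hence r3c4 = 1.
Cage a has product 12, so r3c5 = 4.
The 3 cells of cage b must have product 40; hence r4c2 = 5.
Row 4 now contains 2; hence r4c3 = 4.
The 3 cells of cage b must have product 40; hence r5c2 = 2.
Row 5 now contains 2, so r5c3 = 1.
Row 5 already has 1; hence r5c5 = 3.
The 4 cells of cage d must have sum 11, so r1c1 = 4.
Cage d needs sum 11, so r1c2 = 1.
Column 3 already has 1, so r1c3 = 2.
4 is placed in row 1, leaving r1c4 = 3.
2 is placed in row 1, leaving r1c5 = 5.
The two cells of cage f must have difference 1, leaving r2c1 = 1.
The 4 cells of cage d must have sum 11, which forces r2c2 = 4.
Row 2 already has 4, which forces r2c4 = 5.
1 is placed in row 2, leaving r2c5 = 2.
Row 3 now contains 4, so r3c1 = 2.
The two cells of cage k must have difference 2; hence r4c1 = 3.
Column 5 already has 3, which forces r4c5 = 1.
Row 5 now contains 3; hence r5c1 = 5.
Row 5 now contains 3, so r5c4 = 4.

4 1 2 3 5 / 1 4 3 5 2 / 2 3 5 1 4 / 3 5 4 2 1 / 5 2 1 4 3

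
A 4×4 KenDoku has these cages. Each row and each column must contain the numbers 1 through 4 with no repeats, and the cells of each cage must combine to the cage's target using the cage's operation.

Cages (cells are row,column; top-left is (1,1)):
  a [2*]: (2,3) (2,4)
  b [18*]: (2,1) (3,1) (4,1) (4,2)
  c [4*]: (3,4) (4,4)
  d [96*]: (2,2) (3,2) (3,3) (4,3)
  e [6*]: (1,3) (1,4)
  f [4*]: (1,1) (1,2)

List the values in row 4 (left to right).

2 3 4 1

Cage b has product 18, which forces (4,2) = 3.
The 4 cells of cage d must have product 96, leaving (3,3) = 3.
The 4 cells of cage d must have product 96, leaving (4,3) = 4.
4 is placed in row 4, which forces (4,4) = 1.
Column 3 now contains 3, leaving (1,3) = 2.
Cage e needs two cells with product 6, which forces (1,4) = 3.
Cage b has product 18; hence (2,1) = 3.
Cage a's pair has product 2, so (2,3) = 1.
Column 4 now contains 1, leaving (2,4) = 2.
The 4 cells of cage b must have product 18, leaving (3,1) = 1.
Column 4 now contains 1, which forces (3,4) = 4.
Row 4 already has 1, which forces (4,1) = 2.
Column 1 already has 1, leaving (1,1) = 4.
Cage f needs two cells with product 4; hence (1,2) = 1.
Row 2 already has 2, which forces (2,2) = 4.
4 is placed in row 3, leaving (3,2) = 2.
The full grid is 4 1 2 3 / 3 4 1 2 / 1 2 3 4 / 2 3 4 1.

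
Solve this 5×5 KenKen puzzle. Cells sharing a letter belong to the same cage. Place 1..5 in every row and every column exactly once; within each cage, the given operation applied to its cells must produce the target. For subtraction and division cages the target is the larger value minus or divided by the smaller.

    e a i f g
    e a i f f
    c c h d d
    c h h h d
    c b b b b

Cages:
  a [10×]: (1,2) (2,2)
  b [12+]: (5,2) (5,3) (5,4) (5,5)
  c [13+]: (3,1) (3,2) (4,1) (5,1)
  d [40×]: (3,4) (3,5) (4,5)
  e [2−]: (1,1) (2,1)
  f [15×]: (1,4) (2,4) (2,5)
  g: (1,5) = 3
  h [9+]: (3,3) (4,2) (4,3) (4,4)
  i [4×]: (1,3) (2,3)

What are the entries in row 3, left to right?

1 4 3 2 5

Cage g is a single given cell, which forces (1,5) = 3.
Cage f has product 15, so (2,4) = 3.
Row 5 needs a 3, and only (5,1) is open for it.
The 4 cells of cage c must have sum 13; hence (3,2) = 4.
Cage h has sum 9, leaving (3,3) = 3.
Cage h needs sum 9, so (4,2) = 3.
Cage h needs sum 9; hence (4,3) = 2.
The 4 cells of cage h must have sum 9, so (4,4) = 1.
Column 2 now contains 4; hence (5,2) = 1.
Column 3 now contains 2, which forces (5,3) = 5.
Column 4 now contains 1; hence (1,4) = 5.
Cage f has product 15, which forces (2,5) = 1.
Cage c has sum 13; hence (3,1) = 1.
Column 4 now contains 5, which forces (3,4) = 2.
2 is placed in row 3, so (3,5) = 5.
Row 4 already has 1; hence (4,1) = 5.
Cage d needs product 40, so (4,5) = 4.
2 is placed in column 4, so (5,4) = 4.
Column 5 already has 4; hence (5,5) = 2.
5 is placed in row 1, which forces (1,2) = 2.
Cage i needs two cells with product 4, which forces (1,3) = 1.
The two cells of cage a must have product 10, leaving (2,2) = 5.
Row 2 now contains 1, leaving (2,3) = 4.
Row 1 already has 2, so (1,1) = 4.
4 is placed in row 2, leaving (2,1) = 2.
Completed grid: 4 2 1 5 3 / 2 5 4 3 1 / 1 4 3 2 5 / 5 3 2 1 4 / 3 1 5 4 2.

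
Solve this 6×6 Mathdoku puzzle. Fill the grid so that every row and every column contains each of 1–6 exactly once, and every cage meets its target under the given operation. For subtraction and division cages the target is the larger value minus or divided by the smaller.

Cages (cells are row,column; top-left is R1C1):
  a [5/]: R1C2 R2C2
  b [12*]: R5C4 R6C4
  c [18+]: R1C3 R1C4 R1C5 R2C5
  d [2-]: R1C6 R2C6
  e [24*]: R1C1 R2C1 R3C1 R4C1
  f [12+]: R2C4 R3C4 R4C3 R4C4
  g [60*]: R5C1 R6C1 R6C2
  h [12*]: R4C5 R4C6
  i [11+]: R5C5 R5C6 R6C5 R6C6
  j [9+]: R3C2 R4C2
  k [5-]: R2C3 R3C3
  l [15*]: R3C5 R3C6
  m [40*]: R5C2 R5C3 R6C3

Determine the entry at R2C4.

Cage j's pair has sum 9; hence R3C2 = 6.
6 is placed in row 3; hence R3C3 = 1.
The pair R1C2/R2C2 in column 2 holds {1, 5}, so R4C2 = 3.
Column 3 now contains 1, leaving R2C3 = 6.
In column 3, 3 can only go at R1C3, so R1C3 = 3.
The 4 cells of cage e must have product 24, so R2C1 = 3.
The 3 cells of cage g must have product 60, leaving R6C2 = 2.
2 is placed in column 2, which forces R5C2 = 4.
Cage m has product 40, so R5C3 = 2.
2 is placed in row 5; hence R5C4 = 3.
The 3 cells of cage m must have product 40, leaving R6C3 = 5.
Cage f has sum 12, so R3C4 = 2.
Column 3 already has 5, so R4C3 = 4.
The 3 cells of cage g must have product 60, which forces R5C1 = 5.
Row 6 now contains 5, leaving R6C1 = 6.
Cage b needs two cells with product 12, which forces R6C4 = 4.
2 is placed in row 3, leaving R3C1 = 4.
In row 2, 2 can only go at R2C6, so R2C6 = 2.
Cage d needs two cells with difference 2, leaving R1C6 = 4.
The two cells of cage h must have product 12, leaving R4C5 = 2.
2 is placed in column 6; hence R4C6 = 6.
Column 6 now contains 6, leaving R5C6 = 1.
Column 6 now contains 1, leaving R6C6 = 3.
The 4 cells of cage e must have product 24, leaving R1C1 = 2.
Cage c needs sum 18, so R2C5 = 4.
Cage l needs two cells with product 15, which forces R3C5 = 3.
Column 6 already has 3; hence R3C6 = 5.
2 is placed in row 4; hence R4C1 = 1.
1 is placed in row 4, which forces R4C4 = 5.
Row 5 already has 1; hence R5C5 = 6.
Row 6 already has 3; hence R6C5 = 1.
Column 4 already has 5; hence R1C4 = 6.
Column 5 now contains 6; hence R1C5 = 5.
Column 4 already has 5, so R2C4 = 1.
5 is placed in row 1, leaving R1C2 = 1.
Row 2 now contains 1, so R2C2 = 5.
Filled in: 2 1 3 6 5 4 / 3 5 6 1 4 2 / 4 6 1 2 3 5 / 1 3 4 5 2 6 / 5 4 2 3 6 1 / 6 2 5 4 1 3.

1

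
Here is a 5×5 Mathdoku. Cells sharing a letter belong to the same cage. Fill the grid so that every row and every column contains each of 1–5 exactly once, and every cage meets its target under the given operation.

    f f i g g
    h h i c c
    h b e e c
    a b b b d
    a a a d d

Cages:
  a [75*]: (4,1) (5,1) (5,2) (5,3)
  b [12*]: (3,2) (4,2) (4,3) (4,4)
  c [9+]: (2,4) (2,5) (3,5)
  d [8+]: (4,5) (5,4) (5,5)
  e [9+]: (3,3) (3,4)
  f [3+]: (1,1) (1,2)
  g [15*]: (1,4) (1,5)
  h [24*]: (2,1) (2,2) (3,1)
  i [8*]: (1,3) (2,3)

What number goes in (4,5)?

Cage a needs product 75, so (4,1) = 5.
Row 1 needs a 4, and only (1,3) is open for it.
4 is placed in column 3, leaving (2,3) = 2.
4 is placed in column 3, leaving (3,3) = 5.
Cage e needs two cells with sum 9, which forces (3,4) = 4.
Cage h has product 24; hence (3,1) = 2.
Row 3 now contains 2, which forces (3,2) = 1.
Row 3 now contains 1, so (3,5) = 3.
Cage a has product 75, so (5,2) = 5.
2 is placed in column 1, leaving (1,1) = 1.
Column 2 now contains 1, so (1,2) = 2.
Cage g needs two cells with product 15; hence (1,4) = 3.
Column 5 already has 3; hence (1,5) = 5.
Column 5 already has 5; hence (2,5) = 1.
The 4 cells of cage b must have product 12, so (4,2) = 4.
3 is placed in column 4, leaving (4,4) = 1.
Row 4 already has 4, so (4,5) = 2.
Column 1 now contains 1, leaving (5,1) = 3.
Row 5 now contains 3; hence (5,3) = 1.
3 is placed in column 4, so (5,4) = 2.
Column 5 already has 1, which forces (5,5) = 4.
Column 1 now contains 3, so (2,1) = 4.
Column 2 now contains 4, which forces (2,2) = 3.
1 is placed in row 2, so (2,4) = 5.
1 is placed in row 4, which forces (4,3) = 3.
Filled in: 1 2 4 3 5 / 4 3 2 5 1 / 2 1 5 4 3 / 5 4 3 1 2 / 3 5 1 2 4.

2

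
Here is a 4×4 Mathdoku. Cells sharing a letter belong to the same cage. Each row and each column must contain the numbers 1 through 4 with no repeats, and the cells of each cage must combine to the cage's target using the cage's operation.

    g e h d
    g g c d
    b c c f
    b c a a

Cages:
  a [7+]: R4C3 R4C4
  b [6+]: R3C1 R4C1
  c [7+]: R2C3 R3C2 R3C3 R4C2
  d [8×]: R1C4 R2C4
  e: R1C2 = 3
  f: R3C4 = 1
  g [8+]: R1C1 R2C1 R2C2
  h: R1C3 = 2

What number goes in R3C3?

3

E is a freebie, leaving R1C2 = 3.
H is a freebie, so R1C3 = 2.
Row 1 already has 2, leaving R1C4 = 4.
4 is placed in column 4, leaving R2C4 = 2.
Cage f is given, which forces R3C4 = 1.
4 is placed in column 4, leaving R4C4 = 3.
4 is placed in row 1; hence R1C1 = 1.
The 3 cells of cage g must have sum 8, so R2C1 = 3.
Cage g has sum 8, which forces R2C2 = 4.
Cage c needs sum 7, so R2C3 = 1.
1 is placed in row 3, so R3C2 = 2.
1 is placed in row 3, so R3C3 = 3.
The 4 cells of cage c must have sum 7, which forces R4C2 = 1.
Row 4 now contains 3, leaving R4C3 = 4.
2 is placed in row 3, so R3C1 = 4.
Row 4 now contains 4, leaving R4C1 = 2.
The full grid is 1 3 2 4 / 3 4 1 2 / 4 2 3 1 / 2 1 4 3.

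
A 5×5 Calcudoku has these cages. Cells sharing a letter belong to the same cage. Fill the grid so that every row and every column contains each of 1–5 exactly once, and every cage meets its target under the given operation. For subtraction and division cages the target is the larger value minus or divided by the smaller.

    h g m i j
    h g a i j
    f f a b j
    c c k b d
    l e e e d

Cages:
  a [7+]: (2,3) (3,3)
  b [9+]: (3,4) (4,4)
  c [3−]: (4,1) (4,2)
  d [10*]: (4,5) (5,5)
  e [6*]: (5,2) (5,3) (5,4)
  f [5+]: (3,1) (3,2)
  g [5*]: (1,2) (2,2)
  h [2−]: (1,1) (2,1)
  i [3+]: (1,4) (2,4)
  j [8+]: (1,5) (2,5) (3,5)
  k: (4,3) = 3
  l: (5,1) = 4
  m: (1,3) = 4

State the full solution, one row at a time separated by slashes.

Cage m is a single given cell, which forces (1,3) = 4.
Cage k is a single given cell, leaving (4,3) = 3.
Cage l is given, so (5,1) = 4.
In row 2, 4 can only go at (2,5), so (2,5) = 4.
In row 1, 2 can only go at (1,4), so (1,4) = 2.
2 is placed in column 4; hence (2,4) = 1.
Column 4 already has 1, which forces (5,4) = 3.
Cage g's pair has product 5, which forces (1,2) = 1.
Row 1 already has 1, which forces (1,5) = 3.
1 is placed in row 2; hence (2,2) = 5.
5 is placed in row 2; hence (2,3) = 2.
Column 3 already has 2, so (3,3) = 5.
Row 3 now contains 5, leaving (3,4) = 4.
3 is placed in column 5, leaving (3,5) = 1.
Column 4 now contains 4, so (4,4) = 5.
Row 4 now contains 5, leaving (4,5) = 2.
Column 2 already has 1; hence (5,2) = 2.
Column 3 already has 2, leaving (5,3) = 1.
2 is placed in column 5, so (5,5) = 5.
Row 1 now contains 3, leaving (1,1) = 5.
5 is placed in row 2, so (2,1) = 3.
Cage f needs two cells with sum 5, leaving (3,1) = 2.
Column 2 already has 2, so (3,2) = 3.
2 is placed in row 4; hence (4,1) = 1.
2 is placed in row 4, which forces (4,2) = 4.

5 1 4 2 3 / 3 5 2 1 4 / 2 3 5 4 1 / 1 4 3 5 2 / 4 2 1 3 5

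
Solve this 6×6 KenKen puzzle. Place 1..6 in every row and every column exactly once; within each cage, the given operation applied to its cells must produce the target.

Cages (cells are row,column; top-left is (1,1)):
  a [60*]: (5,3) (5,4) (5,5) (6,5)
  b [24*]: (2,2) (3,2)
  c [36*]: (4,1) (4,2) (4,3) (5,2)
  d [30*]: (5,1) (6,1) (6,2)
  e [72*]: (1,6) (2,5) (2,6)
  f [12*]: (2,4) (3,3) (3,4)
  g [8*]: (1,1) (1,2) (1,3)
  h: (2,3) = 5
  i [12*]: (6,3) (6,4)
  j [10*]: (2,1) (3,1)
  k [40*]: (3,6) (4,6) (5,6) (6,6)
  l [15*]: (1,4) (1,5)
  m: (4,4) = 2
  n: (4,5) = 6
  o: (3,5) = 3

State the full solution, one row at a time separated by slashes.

Cage h is given, so (2,3) = 5.
O is a freebie; hence (3,5) = 3.
Cage m is a single given cell, which forces (4,4) = 2.
Cage n is a single given cell; hence (4,5) = 6.
Cage l's pair has product 15, so (1,4) = 3.
3 is placed in column 5; hence (1,5) = 5.
Row 1 already has 3, so (1,6) = 6.
Row 2 now contains 5, leaving (2,1) = 2.
6 is placed in column 5; hence (2,5) = 4.
6 is placed in column 6, which forces (2,6) = 3.
The two cells of cage j must have product 10, leaving (3,1) = 5.
The 4 cells of cage c must have product 36, so (5,2) = 3.
Row 2 now contains 4, leaving (2,2) = 6.
Row 2 now contains 6, so (2,4) = 1.
The two cells of cage b must have product 24; hence (3,2) = 4.
The 3 cells of cage f must have product 12; hence (3,3) = 2.
Column 4 already has 1, so (3,4) = 6.
Row 3 already has 2, so (3,6) = 1.
Column 2 already has 4, which forces (4,2) = 1.
Cage a needs product 60, which forces (5,3) = 6.
Cage a needs product 60, which forces (5,4) = 5.
Cage d has product 30, which forces (6,2) = 5.
Column 3 now contains 2, which forces (6,3) = 3.
6 is placed in column 4, so (6,4) = 4.
Row 6 already has 4, so (6,6) = 2.
Column 2 now contains 1; hence (1,2) = 2.
The 4 cells of cage c must have product 36, which forces (4,1) = 3.
Column 3 now contains 3, so (4,3) = 4.
The 4 cells of cage k must have product 40, so (4,6) = 5.
Row 5 now contains 6, leaving (5,1) = 1.
The 4 cells of cage a must have product 60; hence (5,5) = 2.
Column 6 now contains 2, leaving (5,6) = 4.
Cage d has product 30, so (6,1) = 6.
Row 6 now contains 2; hence (6,5) = 1.
1 is placed in column 1, which forces (1,1) = 4.
Column 3 now contains 4, so (1,3) = 1.

4 2 1 3 5 6 / 2 6 5 1 4 3 / 5 4 2 6 3 1 / 3 1 4 2 6 5 / 1 3 6 5 2 4 / 6 5 3 4 1 2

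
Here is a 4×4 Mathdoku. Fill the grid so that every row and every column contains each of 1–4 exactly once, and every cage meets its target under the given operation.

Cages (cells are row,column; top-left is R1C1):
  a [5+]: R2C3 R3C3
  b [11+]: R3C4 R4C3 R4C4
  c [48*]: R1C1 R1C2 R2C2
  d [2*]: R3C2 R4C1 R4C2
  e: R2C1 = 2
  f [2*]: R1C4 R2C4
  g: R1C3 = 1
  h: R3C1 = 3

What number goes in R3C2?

1

Cage c has product 48, leaving R1C1 = 4.
Cage c needs product 48; hence R1C2 = 3.
Cage g is given; hence R1C3 = 1.
1 is placed in row 1, so R1C4 = 2.
E is a freebie, so R2C1 = 2.
Cage c has product 48; hence R2C2 = 4.
4 is placed in row 2, so R2C3 = 3.
Column 4 already has 2, leaving R2C4 = 1.
H is a freebie, which forces R3C1 = 3.
Cage d needs product 2, so R3C2 = 1.
Cage b needs sum 11, so R3C4 = 4.
Cage d needs product 2; hence R4C1 = 1.
The 3 cells of cage d must have product 2, so R4C2 = 2.
The 3 cells of cage b must have sum 11, which forces R4C3 = 4.
The 3 cells of cage b must have sum 11, so R4C4 = 3.
4 is placed in row 3, so R3C3 = 2.
Filled in: 4 3 1 2 / 2 4 3 1 / 3 1 2 4 / 1 2 4 3.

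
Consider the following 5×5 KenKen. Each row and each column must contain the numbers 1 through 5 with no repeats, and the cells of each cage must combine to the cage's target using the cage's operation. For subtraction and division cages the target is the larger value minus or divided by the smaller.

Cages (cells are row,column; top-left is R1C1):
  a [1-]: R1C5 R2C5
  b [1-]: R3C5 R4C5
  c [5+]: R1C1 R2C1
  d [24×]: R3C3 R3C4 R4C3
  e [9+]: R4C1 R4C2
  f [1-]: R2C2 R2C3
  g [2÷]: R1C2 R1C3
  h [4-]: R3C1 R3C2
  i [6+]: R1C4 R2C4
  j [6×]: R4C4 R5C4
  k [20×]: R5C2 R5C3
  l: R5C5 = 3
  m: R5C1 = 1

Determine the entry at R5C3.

5

Cage m is given, so R5C1 = 1.
Cage l is given, so R5C5 = 3.
Column 1 now contains 1; hence R3C1 = 5.
The two cells of cage h must have difference 4, leaving R3C2 = 1.
Column 1 already has 5; hence R4C1 = 4.
Row 4 now contains 4, so R4C2 = 5.
Cage j needs two cells with product 6; hence R4C4 = 3.
Column 2 now contains 5, which forces R5C2 = 4.
Row 5 already has 4, so R5C3 = 5.
Row 5 now contains 3, which forces R5C4 = 2.
Column 2 now contains 4, leaving R1C2 = 2.
Column 2 already has 2; hence R2C2 = 3.
Cage d needs product 24, which forces R3C3 = 3.
2 is placed in column 4, which forces R3C4 = 4.
Cage b's pair has difference 1, so R3C5 = 2.
Row 4 now contains 3, leaving R4C3 = 2.
Cage b's pair has difference 1; hence R4C5 = 1.
Row 1 now contains 2, which forces R1C1 = 3.
Row 2 already has 3, so R2C1 = 2.
Cage f needs two cells with difference 1, so R2C3 = 4.
Row 2 now contains 4, leaving R2C5 = 5.
Column 3 now contains 4; hence R1C3 = 1.
Cage i's pair has sum 6, so R1C4 = 5.
5 is placed in column 5, so R1C5 = 4.
Row 2 already has 5, so R2C4 = 1.
The full grid is 3 2 1 5 4 / 2 3 4 1 5 / 5 1 3 4 2 / 4 5 2 3 1 / 1 4 5 2 3.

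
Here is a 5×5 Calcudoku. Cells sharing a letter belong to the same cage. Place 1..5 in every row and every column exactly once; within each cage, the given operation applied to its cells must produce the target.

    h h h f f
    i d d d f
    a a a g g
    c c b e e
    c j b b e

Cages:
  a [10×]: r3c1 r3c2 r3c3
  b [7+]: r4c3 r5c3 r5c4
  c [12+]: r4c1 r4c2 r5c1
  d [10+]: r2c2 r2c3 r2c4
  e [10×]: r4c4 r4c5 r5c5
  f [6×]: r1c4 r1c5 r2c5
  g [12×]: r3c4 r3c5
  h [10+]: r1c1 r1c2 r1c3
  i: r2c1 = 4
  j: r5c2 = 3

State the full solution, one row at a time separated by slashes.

1 5 4 2 3 / 4 2 3 5 1 / 2 1 5 3 4 / 3 4 2 1 5 / 5 3 1 4 2

Cage i is given, so r2c1 = 4.
Cage j is a single given cell, so r5c2 = 3.
Row 5 now contains 3; hence r5c1 = 5.
The only place for 1 in row 2 is r2c5.
Cage e needs product 10, so r4c4 = 1.
The 3 cells of cage e must have product 10, which forces r4c5 = 5.
1 is placed in column 5; hence r5c5 = 2.
Cage f has product 6; hence r1c4 = 2.
2 is placed in column 5, leaving r1c5 = 3.
Column 5 now contains 3, leaving r3c5 = 4.
The 3 cells of cage c must have sum 12, so r4c1 = 3.
5 is placed in row 4, leaving r4c2 = 4.
The 3 cells of cage b must have sum 7, leaving r4c3 = 2.
Cage b has sum 7, leaving r5c3 = 1.
Row 5 already has 2, leaving r5c4 = 4.
Row 1 already has 3; hence r1c1 = 1.
4 is placed in column 2, which forces r1c2 = 5.
The 3 cells of cage h must have sum 10, leaving r1c3 = 4.
Cage d has sum 10, so r2c2 = 2.
Column 1 already has 1, which forces r3c1 = 2.
2 is placed in column 2, so r3c2 = 1.
Column 3 already has 1; hence r3c3 = 5.
4 is placed in row 3; hence r3c4 = 3.
5 is placed in column 3, so r2c3 = 3.
Column 4 now contains 3, which forces r2c4 = 5.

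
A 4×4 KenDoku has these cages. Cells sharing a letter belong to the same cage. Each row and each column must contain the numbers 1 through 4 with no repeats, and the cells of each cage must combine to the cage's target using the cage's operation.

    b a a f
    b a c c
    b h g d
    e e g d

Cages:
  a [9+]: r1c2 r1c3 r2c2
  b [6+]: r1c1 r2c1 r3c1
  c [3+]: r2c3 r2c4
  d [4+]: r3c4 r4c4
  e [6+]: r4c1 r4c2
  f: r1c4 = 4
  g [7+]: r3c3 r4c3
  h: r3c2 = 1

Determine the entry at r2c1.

F is a freebie, so r1c4 = 4.
Cage h is a single given cell, so r3c2 = 1.
Row 3 already has 1; hence r3c4 = 3.
Column 4 already has 3; hence r4c4 = 1.
Cage a has sum 9; hence r2c2 = 4.
The two cells of cage c must have sum 3, leaving r2c3 = 1.
1 is placed in column 4, so r2c4 = 2.
Row 3 already has 3, so r3c1 = 2.
Row 3 already has 3, leaving r3c3 = 4.
2 is placed in column 1; hence r4c1 = 4.
Column 2 now contains 4; hence r4c2 = 2.
The two cells of cage g must have sum 7, which forces r4c3 = 3.
Cage b has sum 6, which forces r1c1 = 1.
2 is placed in column 2, which forces r1c2 = 3.
Column 3 already has 3, so r1c3 = 2.
Row 2 now contains 1; hence r2c1 = 3.
Completed grid: 1 3 2 4 / 3 4 1 2 / 2 1 4 3 / 4 2 3 1.

3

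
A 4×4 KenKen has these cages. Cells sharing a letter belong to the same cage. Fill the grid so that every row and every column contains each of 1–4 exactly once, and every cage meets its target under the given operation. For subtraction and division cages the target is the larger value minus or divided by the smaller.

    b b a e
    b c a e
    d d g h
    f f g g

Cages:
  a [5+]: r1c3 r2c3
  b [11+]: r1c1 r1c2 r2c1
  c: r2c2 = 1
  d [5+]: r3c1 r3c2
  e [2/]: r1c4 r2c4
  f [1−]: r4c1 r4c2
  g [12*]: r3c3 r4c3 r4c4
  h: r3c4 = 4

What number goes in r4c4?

The 3 cells of cage b must have sum 11, which forces r1c1 = 3.
Cage b has sum 11, so r1c2 = 4.
Cage b needs sum 11; hence r2c1 = 4.
C is a freebie, so r2c2 = 1.
1 is placed in row 2; hence r2c4 = 2.
Cage h is a single given cell, leaving r3c4 = 4.
Cage a needs two cells with sum 5, leaving r1c3 = 2.
Column 4 now contains 2, leaving r1c4 = 1.
Row 2 already has 2, so r2c3 = 3.
Cage d needs two cells with sum 5; hence r3c1 = 2.
Cage d's pair has sum 5, leaving r3c2 = 3.
3 is placed in column 3, so r3c3 = 1.
2 is placed in column 1, leaving r4c1 = 1.
3 is placed in column 2; hence r4c2 = 2.
Cage g needs product 12, so r4c3 = 4.
Column 4 already has 1; hence r4c4 = 3.
The full grid is 3 4 2 1 / 4 1 3 2 / 2 3 1 4 / 1 2 4 3.

3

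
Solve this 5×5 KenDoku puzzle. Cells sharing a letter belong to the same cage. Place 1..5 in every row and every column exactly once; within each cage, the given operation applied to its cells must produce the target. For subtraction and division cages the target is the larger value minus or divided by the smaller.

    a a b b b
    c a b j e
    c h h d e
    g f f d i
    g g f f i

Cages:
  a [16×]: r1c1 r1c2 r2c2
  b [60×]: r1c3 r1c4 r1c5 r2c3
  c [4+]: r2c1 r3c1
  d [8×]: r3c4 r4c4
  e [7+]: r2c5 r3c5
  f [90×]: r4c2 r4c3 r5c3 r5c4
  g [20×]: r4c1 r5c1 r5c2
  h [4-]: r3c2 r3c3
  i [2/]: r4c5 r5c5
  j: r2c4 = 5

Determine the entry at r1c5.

5

Cage j is given, leaving r2c4 = 5.
The only place for 2 in row 3 is r3c4.
Column 4 already has 2; hence r4c4 = 4.
Column 4 already has 2, which forces r5c4 = 3.
Column 4 already has 3, so r1c4 = 1.
The 3 cells of cage a must have product 16, so r1c1 = 2.
1 is placed in row 1, so r1c2 = 4.
Cage a has product 16, leaving r2c2 = 2.
Cage b needs product 60, so r2c3 = 4.
4 is placed in row 2, leaving r2c5 = 3.
Column 5 already has 3; hence r3c5 = 4.
The 3 cells of cage g must have product 20, which forces r5c1 = 4.
The 4 cells of cage b must have product 60; hence r1c3 = 3.
Column 5 already has 3, which forces r1c5 = 5.
Row 2 already has 3, which forces r2c1 = 1.
Cage c needs two cells with sum 4, so r3c1 = 3.
1 is placed in column 1; hence r4c1 = 5.
5 is placed in row 4; hence r4c2 = 3.
5 is placed in row 4, leaving r4c3 = 2.
2 is placed in row 4, which forces r4c5 = 1.
Column 3 now contains 2, leaving r5c3 = 5.
Column 5 now contains 1, which forces r5c5 = 2.
Cage h needs two cells with difference 4; hence r3c2 = 5.
Column 3 already has 5; hence r3c3 = 1.
5 is placed in row 5, so r5c2 = 1.
The full grid is 2 4 3 1 5 / 1 2 4 5 3 / 3 5 1 2 4 / 5 3 2 4 1 / 4 1 5 3 2.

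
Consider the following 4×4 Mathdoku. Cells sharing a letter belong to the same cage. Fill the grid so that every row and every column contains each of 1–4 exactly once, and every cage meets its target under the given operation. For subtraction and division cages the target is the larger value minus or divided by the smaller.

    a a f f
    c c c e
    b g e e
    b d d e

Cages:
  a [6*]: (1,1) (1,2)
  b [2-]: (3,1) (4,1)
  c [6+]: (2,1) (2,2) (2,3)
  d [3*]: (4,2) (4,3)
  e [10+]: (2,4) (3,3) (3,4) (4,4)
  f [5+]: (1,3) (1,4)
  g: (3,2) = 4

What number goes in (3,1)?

2

G is a freebie, leaving (3,2) = 4.
Row 2 needs a 4, and only (2,4) is open for it.
Row 1 needs a 1, and only (1,4) is open for it.
Cage f needs two cells with sum 5; hence (1,3) = 4.
The 4 cells of cage e must have sum 10, so (3,3) = 1.
Column 3 already has 1, leaving (4,3) = 3.
Row 4 already has 3, which forces (4,4) = 2.
Column 3 already has 3, so (2,3) = 2.
Column 4 already has 2, which forces (3,4) = 3.
Row 4 already has 3, leaving (4,2) = 1.
The 3 cells of cage c must have sum 6, leaving (2,1) = 1.
Column 2 already has 1, so (2,2) = 3.
Row 3 now contains 3; hence (3,1) = 2.
1 is placed in row 4; hence (4,1) = 4.
Column 1 already has 2, so (1,1) = 3.
Column 2 now contains 3, leaving (1,2) = 2.
Filled in: 3 2 4 1 / 1 3 2 4 / 2 4 1 3 / 4 1 3 2.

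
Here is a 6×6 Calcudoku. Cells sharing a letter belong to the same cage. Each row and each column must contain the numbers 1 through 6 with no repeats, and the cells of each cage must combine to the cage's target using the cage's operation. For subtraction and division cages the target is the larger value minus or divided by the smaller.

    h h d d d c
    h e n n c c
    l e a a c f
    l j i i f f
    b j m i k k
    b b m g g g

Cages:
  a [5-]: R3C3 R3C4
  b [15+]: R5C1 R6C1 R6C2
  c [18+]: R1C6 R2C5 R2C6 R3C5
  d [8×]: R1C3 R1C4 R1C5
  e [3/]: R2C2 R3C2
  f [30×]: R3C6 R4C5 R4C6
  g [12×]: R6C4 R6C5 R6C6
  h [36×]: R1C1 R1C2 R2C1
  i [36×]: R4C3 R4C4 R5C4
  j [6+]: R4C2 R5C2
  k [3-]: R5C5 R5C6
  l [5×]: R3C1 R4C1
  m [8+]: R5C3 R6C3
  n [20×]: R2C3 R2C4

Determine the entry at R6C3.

3

The only place for 5 in row 1 is R1C6.
Cage f needs product 30, so R4C5 = 5.
Cage l needs two cells with product 5, leaving R3C1 = 5.
5 is placed in row 4, which forces R4C1 = 1.
The only place for 4 in row 3 is R3C5.
Row 2 needs a 1, and only R2C2 is open for it.
The two cells of cage e must have quotient 3; hence R3C2 = 3.
The only place for 3 in row 1 is R1C1.
Cage b has sum 15, leaving R6C2 = 5.
In row 1, 6 can only go at R1C2, so R1C2 = 6.
Cage h needs product 36, so R2C1 = 2.
In row 3, 2 can only go at R3C6, so R3C6 = 2.
Cage f has product 30, which forces R4C6 = 3.
The 4 cells of cage c must have sum 18, leaving R2C5 = 3.
Column 6 already has 3, so R2C6 = 6.
The 3 cells of cage i must have product 36, so R5C4 = 3.
Column 5 now contains 3, which forces R5C5 = 1.
Column 6 now contains 6, leaving R5C6 = 4.
Column 6 already has 4, which forces R6C6 = 1.
Column 5 already has 1, which forces R1C5 = 2.
Cage j needs two cells with sum 6, leaving R4C2 = 4.
Row 5 now contains 4, which forces R5C1 = 6.
Row 5 now contains 4; hence R5C2 = 2.
Row 5 now contains 2, so R5C3 = 5.
Cage b needs sum 15, leaving R6C1 = 4.
2 is placed in column 5, which forces R6C5 = 6.
Column 3 now contains 5; hence R2C3 = 4.
Cage n needs two cells with product 20, leaving R2C4 = 5.
The two cells of cage m must have sum 8, which forces R6C3 = 3.
Row 6 now contains 6, leaving R6C4 = 2.
Column 3 already has 4; hence R1C3 = 1.
Cage d needs product 8, so R1C4 = 4.
Column 3 now contains 1, which forces R3C3 = 6.
Row 3 now contains 6; hence R3C4 = 1.
Cage i needs product 36; hence R4C3 = 2.
Column 4 now contains 2, leaving R4C4 = 6.
The full grid is 3 6 1 4 2 5 / 2 1 4 5 3 6 / 5 3 6 1 4 2 / 1 4 2 6 5 3 / 6 2 5 3 1 4 / 4 5 3 2 6 1.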